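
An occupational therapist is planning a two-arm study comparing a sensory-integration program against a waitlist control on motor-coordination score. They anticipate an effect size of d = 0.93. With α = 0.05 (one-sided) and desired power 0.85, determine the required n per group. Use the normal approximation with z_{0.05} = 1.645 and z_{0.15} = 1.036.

For two independent groups with equal n: n = 2·((z_{α} + z_β) / d)².
z_{α} + z_β = 1.645 + 1.036 = 2.681.
n = 2 × (2.681 / 0.93)² = 2 × 2.883² = 2 × 8.31 = 16.6.
Round up to the next whole participant.

n = 17 per group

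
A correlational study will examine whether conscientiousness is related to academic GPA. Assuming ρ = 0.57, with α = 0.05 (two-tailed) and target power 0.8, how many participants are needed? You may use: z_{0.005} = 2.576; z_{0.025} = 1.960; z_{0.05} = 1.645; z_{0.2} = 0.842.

n = 22

Fisher's z: C = ½·ln((1+r)/(1−r)) = ½·ln(3.6512) = 0.6475.
n = ((z_{α/2} + z_β)/C)² + 3.
(1.960 + 0.842) / 0.6475 = 2.802 / 0.6475 = 4.327.
n = 4.327² + 3 = 18.73 + 3 = 21.7.
Round up.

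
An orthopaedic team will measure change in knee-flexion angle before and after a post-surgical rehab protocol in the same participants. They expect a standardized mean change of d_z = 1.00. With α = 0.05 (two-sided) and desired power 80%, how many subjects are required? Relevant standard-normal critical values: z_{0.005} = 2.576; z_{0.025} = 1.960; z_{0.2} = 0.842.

n = 8 pairs

For a paired (one-sample on differences) test: n = ((z_{α/2} + z_β) / d)².
z_{α/2} + z_β = 1.960 + 0.842 = 2.802.
n = (2.802 / 1.00)² = 2.802² = 7.85.
Round up.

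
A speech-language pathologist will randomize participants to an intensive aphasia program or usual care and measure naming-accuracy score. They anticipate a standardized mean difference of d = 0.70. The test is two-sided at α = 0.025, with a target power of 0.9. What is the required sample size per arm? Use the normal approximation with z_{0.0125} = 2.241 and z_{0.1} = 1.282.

n = 51 per group

For two independent groups with equal n: n = 2·((z_{α/2} + z_β) / d)².
z_{α/2} + z_β = 2.241 + 1.282 = 3.523.
n = 2 × (3.523 / 0.70)² = 2 × 5.033² = 2 × 25.33 = 50.7.
Round up to the next whole participant.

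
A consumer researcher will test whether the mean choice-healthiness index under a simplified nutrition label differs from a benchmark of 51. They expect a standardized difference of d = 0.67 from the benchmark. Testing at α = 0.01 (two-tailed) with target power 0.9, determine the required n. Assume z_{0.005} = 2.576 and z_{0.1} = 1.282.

n = 34

For a one-sample test: n = ((z_{α/2} + z_β) / d)².
z_{α/2} + z_β = 2.576 + 1.282 = 3.858.
n = (3.858 / 0.67)² = 5.758² = 33.16.
Round up.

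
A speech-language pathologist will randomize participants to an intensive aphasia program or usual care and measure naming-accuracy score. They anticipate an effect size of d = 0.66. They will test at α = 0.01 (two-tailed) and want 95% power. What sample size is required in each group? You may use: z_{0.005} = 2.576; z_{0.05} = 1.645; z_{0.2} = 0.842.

For two independent groups with equal n: n = 2·((z_{α/2} + z_β) / d)².
z_{α/2} + z_β = 2.576 + 1.645 = 4.221.
n = 2 × (4.221 / 0.66)² = 2 × 6.395² = 2 × 40.90 = 81.8.
Round up to the next whole participant.

n = 82 per group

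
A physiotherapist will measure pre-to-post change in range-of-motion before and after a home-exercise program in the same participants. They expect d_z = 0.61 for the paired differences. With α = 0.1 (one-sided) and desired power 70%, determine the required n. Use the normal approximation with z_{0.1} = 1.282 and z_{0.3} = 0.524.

For a paired (one-sample on differences) test: n = ((z_{α} + z_β) / d)².
z_{α} + z_β = 1.282 + 0.524 = 1.806.
n = (1.806 / 0.61)² = 2.961² = 8.77.
Round up.

n = 9 pairs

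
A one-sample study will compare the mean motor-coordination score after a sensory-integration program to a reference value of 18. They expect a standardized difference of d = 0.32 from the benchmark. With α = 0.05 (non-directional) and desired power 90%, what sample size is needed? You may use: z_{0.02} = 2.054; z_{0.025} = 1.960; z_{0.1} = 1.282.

For a one-sample test: n = ((z_{α/2} + z_β) / d)².
z_{α/2} + z_β = 1.960 + 1.282 = 3.242.
n = (3.242 / 0.32)² = 10.131² = 102.64.
Round up.

n = 103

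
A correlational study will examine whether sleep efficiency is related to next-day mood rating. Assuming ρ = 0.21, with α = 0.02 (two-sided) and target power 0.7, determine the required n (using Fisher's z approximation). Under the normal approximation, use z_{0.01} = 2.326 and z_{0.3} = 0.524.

n = 182

Fisher's z: C = ½·ln((1+r)/(1−r)) = ½·ln(1.5316) = 0.2132.
n = ((z_{α/2} + z_β)/C)² + 3.
(2.326 + 0.524) / 0.2132 = 2.850 / 0.2132 = 13.368.
n = 13.368² + 3 = 178.70 + 3 = 181.7.
Round up.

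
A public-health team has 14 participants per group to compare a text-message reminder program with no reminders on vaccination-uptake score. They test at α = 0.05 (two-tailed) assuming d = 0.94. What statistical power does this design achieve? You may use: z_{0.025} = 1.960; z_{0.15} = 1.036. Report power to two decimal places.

For two equal groups, power = Φ(d·√(n/2) − z_{α/2}).
d·√(n/2) = 0.94 × √(14/2) = 0.94 × 2.646 = 2.487.
z_β = 2.487 − 1.960 = 0.527.
Power = Φ(0.527) = 0.701.

power ≈ 0.70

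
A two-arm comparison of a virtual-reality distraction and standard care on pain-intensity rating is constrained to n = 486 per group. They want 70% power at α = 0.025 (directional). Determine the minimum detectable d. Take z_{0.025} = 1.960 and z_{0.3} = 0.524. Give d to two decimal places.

For two independent groups of n = 486 each: d_min = (z_{α} + z_β)·√(2/n).
z-sum = 1.960 + 0.524 = 2.484.
d_min = 2.484 × √(2/486) = 2.484 × 0.0642 = 0.159.

d_min ≈ 0.16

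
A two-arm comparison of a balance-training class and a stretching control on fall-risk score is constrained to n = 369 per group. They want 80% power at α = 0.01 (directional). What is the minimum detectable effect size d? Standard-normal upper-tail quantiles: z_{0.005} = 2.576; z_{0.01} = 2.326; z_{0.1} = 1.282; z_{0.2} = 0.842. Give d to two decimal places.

d_min ≈ 0.23

For two independent groups of n = 369 each: d_min = (z_{α} + z_β)·√(2/n).
z-sum = 2.326 + 0.842 = 3.168.
d_min = 3.168 × √(2/369) = 3.168 × 0.0736 = 0.233.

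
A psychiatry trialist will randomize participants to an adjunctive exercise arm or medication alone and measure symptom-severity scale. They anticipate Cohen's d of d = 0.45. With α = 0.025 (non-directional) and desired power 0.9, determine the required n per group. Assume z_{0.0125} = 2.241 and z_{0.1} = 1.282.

For two independent groups with equal n: n = 2·((z_{α/2} + z_β) / d)².
z_{α/2} + z_β = 2.241 + 1.282 = 3.523.
n = 2 × (3.523 / 0.45)² = 2 × 7.829² = 2 × 61.29 = 122.6.
Round up to the next whole participant.

n = 123 per group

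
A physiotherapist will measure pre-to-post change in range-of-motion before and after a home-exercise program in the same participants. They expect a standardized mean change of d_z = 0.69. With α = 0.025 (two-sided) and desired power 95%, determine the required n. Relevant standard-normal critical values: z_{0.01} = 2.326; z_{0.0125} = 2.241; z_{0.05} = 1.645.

n = 32 pairs

For a paired (one-sample on differences) test: n = ((z_{α/2} + z_β) / d)².
z_{α/2} + z_β = 2.241 + 1.645 = 3.886.
n = (3.886 / 0.69)² = 5.632² = 31.72.
Round up.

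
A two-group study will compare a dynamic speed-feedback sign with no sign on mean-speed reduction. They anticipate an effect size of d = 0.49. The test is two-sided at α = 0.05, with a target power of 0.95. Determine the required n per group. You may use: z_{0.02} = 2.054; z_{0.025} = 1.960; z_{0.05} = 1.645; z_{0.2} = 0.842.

For two independent groups with equal n: n = 2·((z_{α/2} + z_β) / d)².
z_{α/2} + z_β = 1.960 + 1.645 = 3.605.
n = 2 × (3.605 / 0.49)² = 2 × 7.357² = 2 × 54.13 = 108.3.
Round up to the next whole participant.

n = 109 per group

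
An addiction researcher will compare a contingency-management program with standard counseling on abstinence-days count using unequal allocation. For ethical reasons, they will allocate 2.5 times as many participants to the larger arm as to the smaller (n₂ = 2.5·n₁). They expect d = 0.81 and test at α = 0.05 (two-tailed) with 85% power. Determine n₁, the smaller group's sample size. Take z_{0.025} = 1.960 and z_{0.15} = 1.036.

n₁ = 20

With allocation ratio k = n₂/n₁ = 2.5, Var(x̄₁−x̄₂) = σ²(1/n₁ + 1/(k·n₁)) = σ²·(k+1)/(k·n₁).
So n₁ = (1 + 1/k)·((z_{α/2} + z_β)/d)² = 1.400 × (2.996/0.81)².
n₁ = 1.400 × 13.68 = 19.2.
Round up: n₁ = 20, giving n₂ = 2.5 × 20 = 50.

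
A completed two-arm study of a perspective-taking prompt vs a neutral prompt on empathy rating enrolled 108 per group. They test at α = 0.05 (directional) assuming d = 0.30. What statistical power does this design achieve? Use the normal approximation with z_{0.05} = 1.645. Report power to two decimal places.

For two equal groups, power = Φ(d·√(n/2) − z_{α}).
d·√(n/2) = 0.30 × √(108/2) = 0.30 × 7.348 = 2.205.
z_β = 2.205 − 1.645 = 0.560.
Power = Φ(0.560) = 0.712.

power ≈ 0.71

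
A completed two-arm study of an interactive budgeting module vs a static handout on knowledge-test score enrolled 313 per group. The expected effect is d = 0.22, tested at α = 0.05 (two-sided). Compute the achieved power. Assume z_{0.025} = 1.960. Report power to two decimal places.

For two equal groups, power = Φ(d·√(n/2) − z_{α/2}).
d·√(n/2) = 0.22 × √(313/2) = 0.22 × 12.510 = 2.752.
z_β = 2.752 − 1.960 = 0.792.
Power = Φ(0.792) = 0.786.

power ≈ 0.79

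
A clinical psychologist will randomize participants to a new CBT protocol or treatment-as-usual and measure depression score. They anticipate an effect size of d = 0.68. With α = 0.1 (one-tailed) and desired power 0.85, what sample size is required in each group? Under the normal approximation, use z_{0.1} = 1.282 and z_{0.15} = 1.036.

For two independent groups with equal n: n = 2·((z_{α} + z_β) / d)².
z_{α} + z_β = 1.282 + 1.036 = 2.318.
n = 2 × (2.318 / 0.68)² = 2 × 3.409² = 2 × 11.62 = 23.2.
Round up to the next whole participant.

n = 24 per group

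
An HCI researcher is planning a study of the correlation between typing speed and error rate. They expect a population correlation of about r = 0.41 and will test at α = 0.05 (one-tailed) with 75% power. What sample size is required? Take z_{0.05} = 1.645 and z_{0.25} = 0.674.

n = 32

Fisher's z: C = ½·ln((1+r)/(1−r)) = ½·ln(2.3898) = 0.4356.
n = ((z_{α} + z_β)/C)² + 3.
(1.645 + 0.674) / 0.4356 = 2.319 / 0.4356 = 5.324.
n = 5.324² + 3 = 28.34 + 3 = 31.3.
Round up.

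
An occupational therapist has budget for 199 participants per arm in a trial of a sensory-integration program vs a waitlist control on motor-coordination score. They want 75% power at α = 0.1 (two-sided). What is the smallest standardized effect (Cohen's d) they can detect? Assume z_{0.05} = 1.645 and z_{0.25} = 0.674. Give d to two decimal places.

d_min ≈ 0.23

For two independent groups of n = 199 each: d_min = (z_{α/2} + z_β)·√(2/n).
z-sum = 1.645 + 0.674 = 2.319.
d_min = 2.319 × √(2/199) = 2.319 × 0.1003 = 0.232.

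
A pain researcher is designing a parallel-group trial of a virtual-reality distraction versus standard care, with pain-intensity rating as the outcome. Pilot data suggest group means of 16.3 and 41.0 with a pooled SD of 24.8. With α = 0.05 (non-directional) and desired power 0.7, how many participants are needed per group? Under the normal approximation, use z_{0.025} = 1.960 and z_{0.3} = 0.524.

Cohen's d = |M₁ − M₂| / SD_pooled = |16.3 − 41.0| / 24.8 = 24.7 / 24.8 = 0.996.
For two independent groups with equal n: n = 2·((z_{α/2} + z_β) / d)².
z_{α/2} + z_β = 1.960 + 0.524 = 2.484.
n = 2 × (2.484 / 0.996)² = 2 × 2.494² = 2 × 6.22 = 12.4.
Round up to the next whole participant.

n = 13 per group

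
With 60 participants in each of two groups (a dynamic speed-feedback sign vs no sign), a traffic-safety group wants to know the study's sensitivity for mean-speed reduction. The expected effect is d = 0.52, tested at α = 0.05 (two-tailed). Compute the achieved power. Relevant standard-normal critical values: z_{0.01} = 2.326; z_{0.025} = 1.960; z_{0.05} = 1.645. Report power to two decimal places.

For two equal groups, power = Φ(d·√(n/2) − z_{α/2}).
d·√(n/2) = 0.52 × √(60/2) = 0.52 × 5.477 = 2.848.
z_β = 2.848 − 1.960 = 0.888.
Power = Φ(0.888) = 0.813.

power ≈ 0.81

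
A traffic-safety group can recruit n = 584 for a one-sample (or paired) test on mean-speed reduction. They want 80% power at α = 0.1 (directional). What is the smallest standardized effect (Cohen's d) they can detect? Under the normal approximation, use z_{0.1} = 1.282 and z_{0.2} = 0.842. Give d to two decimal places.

For a single sample (or paired design) of n = 584: d_min = (z_{α} + z_β)/√n.
z-sum = 1.282 + 0.842 = 2.124.
d_min = 2.124 / √584 = 2.124 / 24.166 = 0.088.

d_min ≈ 0.09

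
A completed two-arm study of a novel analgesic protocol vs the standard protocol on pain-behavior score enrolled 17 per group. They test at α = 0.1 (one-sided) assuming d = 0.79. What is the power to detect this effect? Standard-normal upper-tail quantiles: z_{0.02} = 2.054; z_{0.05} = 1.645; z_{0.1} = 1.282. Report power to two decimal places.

power ≈ 0.85

For two equal groups, power = Φ(d·√(n/2) − z_{α}).
d·√(n/2) = 0.79 × √(17/2) = 0.79 × 2.915 = 2.303.
z_β = 2.303 − 1.282 = 1.021.
Power = Φ(1.021) = 0.846.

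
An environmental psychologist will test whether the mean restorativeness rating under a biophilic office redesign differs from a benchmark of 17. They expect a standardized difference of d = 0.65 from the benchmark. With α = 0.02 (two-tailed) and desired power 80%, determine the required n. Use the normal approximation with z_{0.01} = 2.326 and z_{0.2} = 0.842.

For a one-sample test: n = ((z_{α/2} + z_β) / d)².
z_{α/2} + z_β = 2.326 + 0.842 = 3.168.
n = (3.168 / 0.65)² = 4.874² = 23.75.
Round up.

n = 24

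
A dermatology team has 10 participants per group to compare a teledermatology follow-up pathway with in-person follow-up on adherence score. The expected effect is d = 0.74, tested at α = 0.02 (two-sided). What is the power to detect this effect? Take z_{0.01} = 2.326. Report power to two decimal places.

For two equal groups, power = Φ(d·√(n/2) − z_{α/2}).
d·√(n/2) = 0.74 × √(10/2) = 0.74 × 2.236 = 1.655.
z_β = 1.655 − 2.326 = -0.671.
Power = Φ(-0.671) = 0.251.

power ≈ 0.25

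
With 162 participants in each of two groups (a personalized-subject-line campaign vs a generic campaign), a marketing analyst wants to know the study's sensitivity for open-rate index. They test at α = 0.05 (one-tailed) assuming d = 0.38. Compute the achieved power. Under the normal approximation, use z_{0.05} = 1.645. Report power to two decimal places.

For two equal groups, power = Φ(d·√(n/2) − z_{α}).
d·√(n/2) = 0.38 × √(162/2) = 0.38 × 9.000 = 3.420.
z_β = 3.420 − 1.645 = 1.775.
Power = Φ(1.775) = 0.962.

power ≈ 0.96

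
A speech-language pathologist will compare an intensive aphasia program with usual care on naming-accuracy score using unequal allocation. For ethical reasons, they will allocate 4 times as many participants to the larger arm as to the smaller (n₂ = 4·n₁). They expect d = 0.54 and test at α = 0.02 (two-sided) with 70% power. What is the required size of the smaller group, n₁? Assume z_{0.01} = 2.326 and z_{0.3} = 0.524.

n₁ = 35

With allocation ratio k = n₂/n₁ = 4, Var(x̄₁−x̄₂) = σ²(1/n₁ + 1/(k·n₁)) = σ²·(k+1)/(k·n₁).
So n₁ = (1 + 1/k)·((z_{α/2} + z_β)/d)² = 1.250 × (2.850/0.54)².
n₁ = 1.250 × 27.85 = 34.8.
Round up: n₁ = 35, giving n₂ = 4 × 35 = 140.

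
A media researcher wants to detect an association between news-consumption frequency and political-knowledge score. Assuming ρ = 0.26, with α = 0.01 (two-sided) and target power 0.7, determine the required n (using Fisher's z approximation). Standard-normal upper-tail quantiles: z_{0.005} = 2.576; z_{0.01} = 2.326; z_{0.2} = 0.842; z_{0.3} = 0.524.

n = 139

Fisher's z: C = ½·ln((1+r)/(1−r)) = ½·ln(1.7027) = 0.2661.
n = ((z_{α/2} + z_β)/C)² + 3.
(2.576 + 0.524) / 0.2661 = 3.100 / 0.2661 = 11.650.
n = 11.650² + 3 = 135.72 + 3 = 138.7.
Round up.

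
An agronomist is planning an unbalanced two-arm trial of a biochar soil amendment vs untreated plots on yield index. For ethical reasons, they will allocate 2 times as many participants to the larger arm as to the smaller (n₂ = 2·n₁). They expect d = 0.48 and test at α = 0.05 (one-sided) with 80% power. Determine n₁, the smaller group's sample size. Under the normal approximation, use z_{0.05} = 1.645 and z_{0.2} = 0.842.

With allocation ratio k = n₂/n₁ = 2, Var(x̄₁−x̄₂) = σ²(1/n₁ + 1/(k·n₁)) = σ²·(k+1)/(k·n₁).
So n₁ = (1 + 1/k)·((z_{α} + z_β)/d)² = 1.500 × (2.487/0.48)².
n₁ = 1.500 × 26.85 = 40.3.
Round up: n₁ = 41, giving n₂ = 2 × 41 = 82.

n₁ = 41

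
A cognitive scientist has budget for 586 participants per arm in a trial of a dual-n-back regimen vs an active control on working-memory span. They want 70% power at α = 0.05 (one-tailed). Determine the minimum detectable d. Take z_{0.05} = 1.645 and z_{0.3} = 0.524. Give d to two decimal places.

For two independent groups of n = 586 each: d_min = (z_{α} + z_β)·√(2/n).
z-sum = 1.645 + 0.524 = 2.169.
d_min = 2.169 × √(2/586) = 2.169 × 0.0584 = 0.127.

d_min ≈ 0.13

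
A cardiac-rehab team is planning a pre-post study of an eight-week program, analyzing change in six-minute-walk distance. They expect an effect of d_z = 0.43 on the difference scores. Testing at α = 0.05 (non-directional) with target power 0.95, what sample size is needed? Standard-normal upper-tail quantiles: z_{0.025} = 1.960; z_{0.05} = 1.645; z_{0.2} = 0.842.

n = 71 pairs

For a paired (one-sample on differences) test: n = ((z_{α/2} + z_β) / d)².
z_{α/2} + z_β = 1.960 + 1.645 = 3.605.
n = (3.605 / 0.43)² = 8.384² = 70.29.
Round up.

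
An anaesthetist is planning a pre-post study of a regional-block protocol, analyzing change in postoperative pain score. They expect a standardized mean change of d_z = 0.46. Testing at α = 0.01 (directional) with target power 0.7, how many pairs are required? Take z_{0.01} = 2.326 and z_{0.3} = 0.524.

n = 39 pairs

For a paired (one-sample on differences) test: n = ((z_{α} + z_β) / d)².
z_{α} + z_β = 2.326 + 0.524 = 2.850.
n = (2.850 / 0.46)² = 6.196² = 38.39.
Round up.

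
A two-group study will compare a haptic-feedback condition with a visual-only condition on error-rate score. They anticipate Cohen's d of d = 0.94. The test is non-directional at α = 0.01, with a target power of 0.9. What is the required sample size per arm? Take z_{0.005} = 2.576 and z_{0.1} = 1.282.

For two independent groups with equal n: n = 2·((z_{α/2} + z_β) / d)².
z_{α/2} + z_β = 2.576 + 1.282 = 3.858.
n = 2 × (3.858 / 0.94)² = 2 × 4.104² = 2 × 16.84 = 33.7.
Round up to the next whole participant.

n = 34 per group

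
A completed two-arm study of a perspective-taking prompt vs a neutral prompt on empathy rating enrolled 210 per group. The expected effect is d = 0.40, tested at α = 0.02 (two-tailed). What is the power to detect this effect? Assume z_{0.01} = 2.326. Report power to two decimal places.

For two equal groups, power = Φ(d·√(n/2) − z_{α/2}).
d·√(n/2) = 0.40 × √(210/2) = 0.40 × 10.247 = 4.099.
z_β = 4.099 − 2.326 = 1.773.
Power = Φ(1.773) = 0.962.

power ≈ 0.96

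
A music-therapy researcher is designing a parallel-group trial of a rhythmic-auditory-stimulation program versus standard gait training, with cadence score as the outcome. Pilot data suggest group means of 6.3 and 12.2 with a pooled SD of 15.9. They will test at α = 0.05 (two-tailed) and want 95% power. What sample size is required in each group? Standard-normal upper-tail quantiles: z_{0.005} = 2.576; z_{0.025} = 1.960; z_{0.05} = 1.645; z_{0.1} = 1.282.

n = 189 per group

Cohen's d = |M₁ − M₂| / SD_pooled = |6.3 − 12.2| / 15.9 = 5.9 / 15.9 = 0.371.
For two independent groups with equal n: n = 2·((z_{α/2} + z_β) / d)².
z_{α/2} + z_β = 1.960 + 1.645 = 3.605.
n = 2 × (3.605 / 0.371)² = 2 × 9.717² = 2 × 94.42 = 188.8.
Round up to the next whole participant.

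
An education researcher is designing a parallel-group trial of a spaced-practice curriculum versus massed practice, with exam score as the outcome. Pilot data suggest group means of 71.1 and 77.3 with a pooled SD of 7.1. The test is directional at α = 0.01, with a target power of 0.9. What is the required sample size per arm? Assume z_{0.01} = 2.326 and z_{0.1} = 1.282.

n = 35 per group

Cohen's d = |M₁ − M₂| / SD_pooled = |71.1 − 77.3| / 7.1 = 6.2 / 7.1 = 0.873.
For two independent groups with equal n: n = 2·((z_{α} + z_β) / d)².
z_{α} + z_β = 2.326 + 1.282 = 3.608.
n = 2 × (3.608 / 0.873)² = 2 × 4.133² = 2 × 17.08 = 34.2.
Round up to the next whole participant.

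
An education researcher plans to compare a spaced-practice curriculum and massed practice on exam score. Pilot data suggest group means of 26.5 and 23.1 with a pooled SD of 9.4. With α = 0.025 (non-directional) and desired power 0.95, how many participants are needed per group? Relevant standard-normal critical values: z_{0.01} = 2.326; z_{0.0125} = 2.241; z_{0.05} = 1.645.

n = 231 per group

Cohen's d = |M₁ − M₂| / SD_pooled = |26.5 − 23.1| / 9.4 = 3.4 / 9.4 = 0.362.
For two independent groups with equal n: n = 2·((z_{α/2} + z_β) / d)².
z_{α/2} + z_β = 2.241 + 1.645 = 3.886.
n = 2 × (3.886 / 0.362)² = 2 × 10.735² = 2 × 115.24 = 230.5.
Round up to the next whole participant.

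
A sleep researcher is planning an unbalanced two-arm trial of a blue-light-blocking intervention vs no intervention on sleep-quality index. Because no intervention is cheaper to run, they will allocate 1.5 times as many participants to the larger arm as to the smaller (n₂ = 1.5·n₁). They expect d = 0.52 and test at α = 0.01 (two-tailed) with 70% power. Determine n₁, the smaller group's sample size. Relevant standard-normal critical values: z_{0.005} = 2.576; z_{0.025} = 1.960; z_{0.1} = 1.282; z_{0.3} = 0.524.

n₁ = 60

With allocation ratio k = n₂/n₁ = 1.5, Var(x̄₁−x̄₂) = σ²(1/n₁ + 1/(k·n₁)) = σ²·(k+1)/(k·n₁).
So n₁ = (1 + 1/k)·((z_{α/2} + z_β)/d)² = 1.667 × (3.100/0.52)².
n₁ = 1.667 × 35.54 = 59.2.
Round up: n₁ = 60, giving n₂ = 1.5 × 60 = 90.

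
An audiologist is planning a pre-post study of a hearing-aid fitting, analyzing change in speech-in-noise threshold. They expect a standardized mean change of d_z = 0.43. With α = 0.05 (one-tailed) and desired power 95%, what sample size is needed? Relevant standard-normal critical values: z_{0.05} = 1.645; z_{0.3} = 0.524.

n = 59 pairs

For a paired (one-sample on differences) test: n = ((z_{α} + z_β) / d)².
z_{α} + z_β = 1.645 + 1.645 = 3.290.
n = (3.290 / 0.43)² = 7.651² = 58.54.
Round up.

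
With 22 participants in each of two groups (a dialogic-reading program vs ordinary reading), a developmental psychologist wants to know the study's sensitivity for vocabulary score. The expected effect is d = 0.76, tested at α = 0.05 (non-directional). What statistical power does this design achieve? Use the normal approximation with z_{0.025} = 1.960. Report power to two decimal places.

For two equal groups, power = Φ(d·√(n/2) − z_{α/2}).
d·√(n/2) = 0.76 × √(22/2) = 0.76 × 3.317 = 2.521.
z_β = 2.521 − 1.960 = 0.561.
Power = Φ(0.561) = 0.712.

power ≈ 0.71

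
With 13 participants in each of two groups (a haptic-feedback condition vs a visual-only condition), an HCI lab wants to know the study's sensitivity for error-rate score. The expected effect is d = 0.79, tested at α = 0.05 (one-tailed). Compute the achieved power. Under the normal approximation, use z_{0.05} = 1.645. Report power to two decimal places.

power ≈ 0.64

For two equal groups, power = Φ(d·√(n/2) − z_{α}).
d·√(n/2) = 0.79 × √(13/2) = 0.79 × 2.550 = 2.014.
z_β = 2.014 − 1.645 = 0.369.
Power = Φ(0.369) = 0.644.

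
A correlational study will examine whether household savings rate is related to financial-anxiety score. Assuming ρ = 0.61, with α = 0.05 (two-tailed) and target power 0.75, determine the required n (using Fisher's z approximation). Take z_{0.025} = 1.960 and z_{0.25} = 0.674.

Fisher's z: C = ½·ln((1+r)/(1−r)) = ½·ln(4.1282) = 0.7089.
n = ((z_{α/2} + z_β)/C)² + 3.
(1.960 + 0.674) / 0.7089 = 2.634 / 0.7089 = 3.716.
n = 3.716² + 3 = 13.81 + 3 = 16.8.
Round up.

n = 17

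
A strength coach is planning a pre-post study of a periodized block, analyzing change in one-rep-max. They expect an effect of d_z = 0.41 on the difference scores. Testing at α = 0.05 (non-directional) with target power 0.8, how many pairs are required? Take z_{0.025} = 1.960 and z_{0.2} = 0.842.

For a paired (one-sample on differences) test: n = ((z_{α/2} + z_β) / d)².
z_{α/2} + z_β = 1.960 + 0.842 = 2.802.
n = (2.802 / 0.41)² = 6.834² = 46.71.
Round up.

n = 47 pairs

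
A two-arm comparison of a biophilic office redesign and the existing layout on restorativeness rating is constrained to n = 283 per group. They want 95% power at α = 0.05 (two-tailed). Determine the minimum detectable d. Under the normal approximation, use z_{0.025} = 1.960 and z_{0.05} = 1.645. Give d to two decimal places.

d_min ≈ 0.30

For two independent groups of n = 283 each: d_min = (z_{α/2} + z_β)·√(2/n).
z-sum = 1.960 + 1.645 = 3.605.
d_min = 3.605 × √(2/283) = 3.605 × 0.0841 = 0.303.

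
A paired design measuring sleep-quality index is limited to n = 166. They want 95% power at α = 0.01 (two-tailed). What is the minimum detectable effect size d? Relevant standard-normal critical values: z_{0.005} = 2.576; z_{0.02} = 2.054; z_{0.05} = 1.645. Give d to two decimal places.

d_min ≈ 0.33

For a single sample (or paired design) of n = 166: d_min = (z_{α/2} + z_β)/√n.
z-sum = 2.576 + 1.645 = 4.221.
d_min = 4.221 / √166 = 4.221 / 12.884 = 0.328.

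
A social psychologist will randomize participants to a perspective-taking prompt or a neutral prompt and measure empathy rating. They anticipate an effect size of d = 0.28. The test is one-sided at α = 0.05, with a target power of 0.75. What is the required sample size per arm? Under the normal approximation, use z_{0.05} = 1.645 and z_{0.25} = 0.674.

For two independent groups with equal n: n = 2·((z_{α} + z_β) / d)².
z_{α} + z_β = 1.645 + 0.674 = 2.319.
n = 2 × (2.319 / 0.28)² = 2 × 8.282² = 2 × 68.59 = 137.2.
Round up to the next whole participant.

n = 138 per group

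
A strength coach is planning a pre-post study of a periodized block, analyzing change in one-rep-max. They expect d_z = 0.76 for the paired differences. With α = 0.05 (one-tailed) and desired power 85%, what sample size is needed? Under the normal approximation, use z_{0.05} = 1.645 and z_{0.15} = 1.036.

For a paired (one-sample on differences) test: n = ((z_{α} + z_β) / d)².
z_{α} + z_β = 1.645 + 1.036 = 2.681.
n = (2.681 / 0.76)² = 3.528² = 12.44.
Round up.

n = 13 pairs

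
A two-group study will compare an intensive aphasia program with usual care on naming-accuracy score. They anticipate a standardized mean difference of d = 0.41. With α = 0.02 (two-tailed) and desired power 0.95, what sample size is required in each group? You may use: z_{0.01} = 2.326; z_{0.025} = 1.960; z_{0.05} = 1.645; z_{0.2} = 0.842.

n = 188 per group

For two independent groups with equal n: n = 2·((z_{α/2} + z_β) / d)².
z_{α/2} + z_β = 2.326 + 1.645 = 3.971.
n = 2 × (3.971 / 0.41)² = 2 × 9.685² = 2 × 93.81 = 187.6.
Round up to the next whole participant.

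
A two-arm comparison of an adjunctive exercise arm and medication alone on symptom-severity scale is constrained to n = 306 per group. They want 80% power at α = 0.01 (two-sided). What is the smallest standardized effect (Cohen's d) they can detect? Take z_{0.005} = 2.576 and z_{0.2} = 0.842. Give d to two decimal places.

For two independent groups of n = 306 each: d_min = (z_{α/2} + z_β)·√(2/n).
z-sum = 2.576 + 0.842 = 3.418.
d_min = 3.418 × √(2/306) = 3.418 × 0.0808 = 0.276.

d_min ≈ 0.28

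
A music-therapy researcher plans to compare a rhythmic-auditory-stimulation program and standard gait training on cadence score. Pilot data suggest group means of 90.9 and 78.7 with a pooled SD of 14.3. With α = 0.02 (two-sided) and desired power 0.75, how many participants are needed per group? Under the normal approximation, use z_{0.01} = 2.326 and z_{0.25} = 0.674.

n = 25 per group

Cohen's d = |M₁ − M₂| / SD_pooled = |90.9 − 78.7| / 14.3 = 12.2 / 14.3 = 0.853.
For two independent groups with equal n: n = 2·((z_{α/2} + z_β) / d)².
z_{α/2} + z_β = 2.326 + 0.674 = 3.000.
n = 2 × (3.000 / 0.853)² = 2 × 3.517² = 2 × 12.37 = 24.7.
Round up to the next whole participant.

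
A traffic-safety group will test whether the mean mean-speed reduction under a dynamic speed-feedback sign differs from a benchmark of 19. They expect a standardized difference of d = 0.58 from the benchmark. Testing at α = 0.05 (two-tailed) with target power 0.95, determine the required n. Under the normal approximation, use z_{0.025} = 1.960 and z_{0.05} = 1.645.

n = 39

For a one-sample test: n = ((z_{α/2} + z_β) / d)².
z_{α/2} + z_β = 1.960 + 1.645 = 3.605.
n = (3.605 / 0.58)² = 6.216² = 38.63.
Round up.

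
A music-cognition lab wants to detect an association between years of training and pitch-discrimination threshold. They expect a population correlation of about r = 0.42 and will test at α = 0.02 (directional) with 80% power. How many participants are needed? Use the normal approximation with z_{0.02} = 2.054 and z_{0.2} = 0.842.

n = 45

Fisher's z: C = ½·ln((1+r)/(1−r)) = ½·ln(2.4483) = 0.4477.
n = ((z_{α} + z_β)/C)² + 3.
(2.054 + 0.842) / 0.4477 = 2.896 / 0.4477 = 6.469.
n = 6.469² + 3 = 41.84 + 3 = 44.8.
Round up.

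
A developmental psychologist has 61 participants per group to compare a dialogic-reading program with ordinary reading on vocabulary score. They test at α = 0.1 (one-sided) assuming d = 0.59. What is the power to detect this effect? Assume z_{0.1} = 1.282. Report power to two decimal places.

power ≈ 0.98

For two equal groups, power = Φ(d·√(n/2) − z_{α}).
d·√(n/2) = 0.59 × √(61/2) = 0.59 × 5.523 = 3.258.
z_β = 3.258 − 1.282 = 1.976.
Power = Φ(1.976) = 0.976.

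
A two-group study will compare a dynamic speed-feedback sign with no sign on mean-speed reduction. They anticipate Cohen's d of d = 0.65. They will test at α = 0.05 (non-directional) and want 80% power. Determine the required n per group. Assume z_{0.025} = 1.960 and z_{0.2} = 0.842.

For two independent groups with equal n: n = 2·((z_{α/2} + z_β) / d)².
z_{α/2} + z_β = 1.960 + 0.842 = 2.802.
n = 2 × (2.802 / 0.65)² = 2 × 4.311² = 2 × 18.58 = 37.2.
Round up to the next whole participant.

n = 38 per group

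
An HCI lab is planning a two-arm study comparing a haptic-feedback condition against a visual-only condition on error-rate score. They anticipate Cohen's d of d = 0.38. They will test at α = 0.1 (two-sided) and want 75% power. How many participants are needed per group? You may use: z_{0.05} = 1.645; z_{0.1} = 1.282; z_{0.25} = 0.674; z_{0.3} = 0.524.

n = 75 per group

For two independent groups with equal n: n = 2·((z_{α/2} + z_β) / d)².
z_{α/2} + z_β = 1.645 + 0.674 = 2.319.
n = 2 × (2.319 / 0.38)² = 2 × 6.103² = 2 × 37.24 = 74.5.
Round up to the next whole participant.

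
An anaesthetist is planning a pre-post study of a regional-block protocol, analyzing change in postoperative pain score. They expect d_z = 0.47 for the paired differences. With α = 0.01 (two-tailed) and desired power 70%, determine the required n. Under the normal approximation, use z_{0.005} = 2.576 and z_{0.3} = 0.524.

For a paired (one-sample on differences) test: n = ((z_{α/2} + z_β) / d)².
z_{α/2} + z_β = 2.576 + 0.524 = 3.100.
n = (3.100 / 0.47)² = 6.596² = 43.50.
Round up.

n = 44 pairs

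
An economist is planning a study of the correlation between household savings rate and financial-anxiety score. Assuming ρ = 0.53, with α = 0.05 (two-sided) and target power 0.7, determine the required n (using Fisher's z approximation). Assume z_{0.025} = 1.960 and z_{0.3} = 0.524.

n = 21

Fisher's z: C = ½·ln((1+r)/(1−r)) = ½·ln(3.2553) = 0.5901.
n = ((z_{α/2} + z_β)/C)² + 3.
(1.960 + 0.524) / 0.5901 = 2.484 / 0.5901 = 4.209.
n = 4.209² + 3 = 17.72 + 3 = 20.7.
Round up.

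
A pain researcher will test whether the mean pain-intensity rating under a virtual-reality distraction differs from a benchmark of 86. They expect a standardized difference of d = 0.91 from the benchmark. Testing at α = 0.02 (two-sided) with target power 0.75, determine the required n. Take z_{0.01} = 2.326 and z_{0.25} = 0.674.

For a one-sample test: n = ((z_{α/2} + z_β) / d)².
z_{α/2} + z_β = 2.326 + 0.674 = 3.000.
n = (3.000 / 0.91)² = 3.297² = 10.87.
Round up.

n = 11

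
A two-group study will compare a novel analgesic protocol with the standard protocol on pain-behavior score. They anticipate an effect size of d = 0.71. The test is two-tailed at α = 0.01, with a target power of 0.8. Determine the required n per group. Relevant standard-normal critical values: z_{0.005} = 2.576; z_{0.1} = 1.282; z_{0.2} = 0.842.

n = 47 per group

For two independent groups with equal n: n = 2·((z_{α/2} + z_β) / d)².
z_{α/2} + z_β = 2.576 + 0.842 = 3.418.
n = 2 × (3.418 / 0.71)² = 2 × 4.814² = 2 × 23.18 = 46.4.
Round up to the next whole participant.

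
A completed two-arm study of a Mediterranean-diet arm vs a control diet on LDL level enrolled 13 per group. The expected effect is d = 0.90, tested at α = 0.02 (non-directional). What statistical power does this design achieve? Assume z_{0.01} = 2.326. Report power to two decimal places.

For two equal groups, power = Φ(d·√(n/2) − z_{α/2}).
d·√(n/2) = 0.90 × √(13/2) = 0.90 × 2.550 = 2.295.
z_β = 2.295 − 2.326 = -0.031.
Power = Φ(-0.031) = 0.487.

power ≈ 0.49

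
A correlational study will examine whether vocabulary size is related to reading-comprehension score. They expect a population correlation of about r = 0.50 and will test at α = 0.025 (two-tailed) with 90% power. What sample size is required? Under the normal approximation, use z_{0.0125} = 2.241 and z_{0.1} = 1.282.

Fisher's z: C = ½·ln((1+r)/(1−r)) = ½·ln(3.0000) = 0.5493.
n = ((z_{α/2} + z_β)/C)² + 3.
(2.241 + 1.282) / 0.5493 = 3.523 / 0.5493 = 6.414.
n = 6.414² + 3 = 41.13 + 3 = 44.1.
Round up.

n = 45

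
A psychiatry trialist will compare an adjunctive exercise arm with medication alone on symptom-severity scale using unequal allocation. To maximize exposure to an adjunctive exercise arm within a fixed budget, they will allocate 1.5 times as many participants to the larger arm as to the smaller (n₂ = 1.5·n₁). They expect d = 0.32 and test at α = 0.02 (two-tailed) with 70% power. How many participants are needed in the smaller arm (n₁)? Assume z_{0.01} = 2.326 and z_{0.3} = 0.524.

n₁ = 133

With allocation ratio k = n₂/n₁ = 1.5, Var(x̄₁−x̄₂) = σ²(1/n₁ + 1/(k·n₁)) = σ²·(k+1)/(k·n₁).
So n₁ = (1 + 1/k)·((z_{α/2} + z_β)/d)² = 1.667 × (2.850/0.32)².
n₁ = 1.667 × 79.32 = 132.2.
Round up: n₁ = 133, giving n₂ = ⌈1.5 × 133⌉ = ⌈199.5⌉ = 200.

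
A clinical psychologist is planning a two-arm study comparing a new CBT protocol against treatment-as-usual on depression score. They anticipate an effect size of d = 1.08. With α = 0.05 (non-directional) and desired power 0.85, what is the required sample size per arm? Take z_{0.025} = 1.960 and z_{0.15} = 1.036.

n = 16 per group

For two independent groups with equal n: n = 2·((z_{α/2} + z_β) / d)².
z_{α/2} + z_β = 1.960 + 1.036 = 2.996.
n = 2 × (2.996 / 1.08)² = 2 × 2.774² = 2 × 7.70 = 15.4.
Round up to the next whole participant.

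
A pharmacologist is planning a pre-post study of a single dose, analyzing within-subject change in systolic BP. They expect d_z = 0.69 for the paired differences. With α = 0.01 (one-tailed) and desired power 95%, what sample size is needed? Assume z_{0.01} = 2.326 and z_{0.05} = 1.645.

For a paired (one-sample on differences) test: n = ((z_{α} + z_β) / d)².
z_{α} + z_β = 2.326 + 1.645 = 3.971.
n = (3.971 / 0.69)² = 5.755² = 33.12.
Round up.

n = 34 pairs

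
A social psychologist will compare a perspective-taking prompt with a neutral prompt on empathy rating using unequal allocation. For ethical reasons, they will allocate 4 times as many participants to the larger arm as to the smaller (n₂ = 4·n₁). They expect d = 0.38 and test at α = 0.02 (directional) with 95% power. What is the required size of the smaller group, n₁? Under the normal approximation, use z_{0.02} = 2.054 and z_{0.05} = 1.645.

With allocation ratio k = n₂/n₁ = 4, Var(x̄₁−x̄₂) = σ²(1/n₁ + 1/(k·n₁)) = σ²·(k+1)/(k·n₁).
So n₁ = (1 + 1/k)·((z_{α} + z_β)/d)² = 1.250 × (3.699/0.38)².
n₁ = 1.250 × 94.75 = 118.4.
Round up: n₁ = 119, giving n₂ = 4 × 119 = 476.

n₁ = 119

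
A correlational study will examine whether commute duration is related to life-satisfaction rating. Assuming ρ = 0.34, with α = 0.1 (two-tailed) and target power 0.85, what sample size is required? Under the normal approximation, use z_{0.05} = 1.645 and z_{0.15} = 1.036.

n = 61

Fisher's z: C = ½·ln((1+r)/(1−r)) = ½·ln(2.0303) = 0.3541.
n = ((z_{α/2} + z_β)/C)² + 3.
(1.645 + 1.036) / 0.3541 = 2.681 / 0.3541 = 7.571.
n = 7.571² + 3 = 57.32 + 3 = 60.3.
Round up.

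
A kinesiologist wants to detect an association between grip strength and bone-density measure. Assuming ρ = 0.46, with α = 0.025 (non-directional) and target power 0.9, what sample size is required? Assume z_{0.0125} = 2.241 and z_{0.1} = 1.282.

n = 54

Fisher's z: C = ½·ln((1+r)/(1−r)) = ½·ln(2.7037) = 0.4973.
n = ((z_{α/2} + z_β)/C)² + 3.
(2.241 + 1.282) / 0.4973 = 3.523 / 0.4973 = 7.084.
n = 7.084² + 3 = 50.19 + 3 = 53.2.
Round up.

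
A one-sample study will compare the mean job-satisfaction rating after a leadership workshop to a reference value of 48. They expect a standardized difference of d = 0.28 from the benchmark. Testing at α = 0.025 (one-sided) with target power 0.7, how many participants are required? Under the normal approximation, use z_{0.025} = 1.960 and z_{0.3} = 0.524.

n = 79

For a one-sample test: n = ((z_{α} + z_β) / d)².
z_{α} + z_β = 1.960 + 0.524 = 2.484.
n = (2.484 / 0.28)² = 8.871² = 78.70.
Round up.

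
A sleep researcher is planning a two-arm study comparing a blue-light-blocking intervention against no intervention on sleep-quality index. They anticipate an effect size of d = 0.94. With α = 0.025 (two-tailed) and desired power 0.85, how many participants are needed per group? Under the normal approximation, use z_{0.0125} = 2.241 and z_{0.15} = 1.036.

For two independent groups with equal n: n = 2·((z_{α/2} + z_β) / d)².
z_{α/2} + z_β = 2.241 + 1.036 = 3.277.
n = 2 × (3.277 / 0.94)² = 2 × 3.486² = 2 × 12.15 = 24.3.
Round up to the next whole participant.

n = 25 per group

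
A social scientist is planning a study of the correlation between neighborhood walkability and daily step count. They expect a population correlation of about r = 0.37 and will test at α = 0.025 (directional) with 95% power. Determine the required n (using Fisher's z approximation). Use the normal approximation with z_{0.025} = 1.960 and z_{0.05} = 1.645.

Fisher's z: C = ½·ln((1+r)/(1−r)) = ½·ln(2.1746) = 0.3884.
n = ((z_{α} + z_β)/C)² + 3.
(1.960 + 1.645) / 0.3884 = 3.605 / 0.3884 = 9.282.
n = 9.282² + 3 = 86.15 + 3 = 89.1.
Round up.

n = 90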